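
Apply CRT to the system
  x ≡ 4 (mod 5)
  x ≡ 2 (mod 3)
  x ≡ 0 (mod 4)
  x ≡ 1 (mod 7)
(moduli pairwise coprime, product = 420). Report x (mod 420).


Product of moduli M = 5 · 3 · 4 · 7 = 420.
Merge one congruence at a time:
  Start: x ≡ 4 (mod 5).
  Combine with x ≡ 2 (mod 3); new modulus lcm = 15.
    Write x = 4 + 5·t and substitute into x ≡ 2 (mod 3): 5·t ≡ 2 − 4 = -2 (mod 3).
    Reduce coefficients mod 3: 2·t ≡ 1 (mod 3).
    The inverse of 2 mod 3 is 2 (since 2·2 = 4 = 1·3 + 1), so t ≡ 2·1 = 2 ≡ 2 (mod 3).
    Then x = 4 + 5·2 = 14, valid modulo lcm(5, 3) = 15: x ≡ 14 (mod 15).
  Combine with x ≡ 0 (mod 4); new modulus lcm = 60.
    Write x = 14 + 15·t and substitute into x ≡ 0 (mod 4): 15·t ≡ 0 − 14 = -14 (mod 4).
    Reduce coefficients mod 4: 3·t ≡ 2 (mod 4).
    The inverse of 3 mod 4 is 3 (since 3·3 = 9 = 2·4 + 1), so t ≡ 3·2 = 6 ≡ 2 (mod 4).
    Then x = 14 + 15·2 = 44, valid modulo lcm(15, 4) = 60: x ≡ 44 (mod 60).
  Combine with x ≡ 1 (mod 7); new modulus lcm = 420.
    Write x = 44 + 60·t and substitute into x ≡ 1 (mod 7): 60·t ≡ 1 − 44 = -43 (mod 7).
    Reduce coefficients mod 7: 4·t ≡ 6 (mod 7).
    The inverse of 4 mod 7 is 2 (since 4·2 = 8 = 1·7 + 1), so t ≡ 2·6 = 12 ≡ 5 (mod 7).
    Then x = 44 + 60·5 = 344, valid modulo lcm(60, 7) = 420: x ≡ 344 (mod 420).
Verify against each original: 344 mod 5 = 4, 344 mod 3 = 2, 344 mod 4 = 0, 344 mod 7 = 1.

x ≡ 344 (mod 420).


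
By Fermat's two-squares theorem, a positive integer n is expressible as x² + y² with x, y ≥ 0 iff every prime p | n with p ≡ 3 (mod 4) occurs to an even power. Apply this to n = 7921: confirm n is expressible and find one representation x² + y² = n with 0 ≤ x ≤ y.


Step 1: Factor n = 7921 = 89^2.
Step 2: Check the mod-4 condition on each prime factor: 89 ≡ 1 (mod 4), exponent 2.
All primes ≡ 3 (mod 4) appear to even exponent (or don't appear), so by the two-squares theorem n IS expressible as a sum of two squares.
Step 3: Build a representation. Here n = 89 · 89 is a product of primes ≡ 1 (mod 4). Each prime p ≡ 1 (mod 4) is itself a sum of two squares; find a² by testing p − a² for a perfect square:
  89: 89 − 1² = 88, 89 − 2² = 85, 89 − 3² = 80, 89 − 4² = 73, 89 − 5² = 64 = 8² ⇒ 89 = 5² + 8².
  Combine using the Brahmagupta–Fibonacci identity (a² + b²)(c² + d²) = (ac − bd)² + (ad + bc)² = (ac + bd)² + (ad − bc)²:
  89 · 89 = 7921: from (5² + 8²)(5² + 8²), take (5·5 − 8·8, 5·8 + 8·5) = (25 − 64, 40 + 40) = (-39, 80); dropping signs (only squares matter) gives (39, 80); check 39² + 80² = 1521 + 6400 = 7921 ✓.
Step 4: Order so x ≤ y and verify: 39² + 80² = 1521 + 6400 = 7921 = n. ✓

n = 7921 = 39² + 80² (one valid representation with x ≤ y).


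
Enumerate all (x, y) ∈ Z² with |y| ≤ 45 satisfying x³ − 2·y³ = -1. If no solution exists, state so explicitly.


The equation is x³ - 2y³ = -1. For fixed y, x³ = 2·y³ − 1, so a solution requires the RHS to be a perfect cube.
Strategy: iterate y from -45 to 45, compute RHS = 2·y³ − 1, and check whether it is a (positive or negative) perfect cube.
Check small values of y:
  y = 0: RHS = -1 = (-1)³ ⇒ x = -1 works.
  y = 1: RHS = 1 = (1)³ ⇒ x = 1 works.
  y = -1: RHS = -3 is not a perfect cube.
  y = 2: RHS = 15 is not a perfect cube.
  y = -2: RHS = -17 is not a perfect cube.
  y = 3: RHS = 53 is not a perfect cube.
  y = -3: RHS = -55 is not a perfect cube.
Continuing the search up to |y| = 45 finds no further solutions beyond those listed.
Collected solutions: (-1, 0), (1, 1).

Solutions (with |y| ≤ 45): (-1, 0), (1, 1).


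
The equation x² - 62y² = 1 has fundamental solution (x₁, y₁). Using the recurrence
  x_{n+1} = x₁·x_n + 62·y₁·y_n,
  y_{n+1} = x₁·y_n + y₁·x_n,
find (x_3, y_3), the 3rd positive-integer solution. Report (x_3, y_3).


Step 1: Find the fundamental solution (x₁, y₁) of x² - 62y² = 1.
  Expand √62 as a continued fraction. a₀ = ⌊√62⌋ = 7; iterate m_{k+1} = d_k·a_k − m_k, d_{k+1} = (62 − m_{k+1}²)/d_k, a_{k+1} = ⌊(a₀ + m_{k+1})/d_{k+1}⌋ (starting m₀ = 0, d₀ = 1), with convergents p_k = a_k·p_{k-1} + p_{k-2}, q_k = a_k·q_{k-1} + q_{k-2} (p₋₁ = 1, q₋₁ = 0):
  k = 0: a₀ = 7; p₀/q₀ = 7/1; p₀² − 62·q₀² = 49 − 62 = -13.
  k = 1: m = 7, d = 13, a = ⌊(7 + 7)/13⌋ = 1; p/q = (1·7 + 1)/(1·1 + 0) = 8/1; p² − 62·q² = 64 − 62 = 2.
  k = 2: m = 6, d = 2, a = ⌊(7 + 6)/2⌋ = 6; p/q = (6·8 + 7)/(6·1 + 1) = 55/7; p² − 62·q² = 3025 − 3038 = -13.
  k = 3: m = 6, d = 13, a = ⌊(7 + 6)/13⌋ = 1; p/q = (1·55 + 8)/(1·7 + 1) = 63/8; p² − 62·q² = 3969 − 3968 = 1.
  The first convergent with p² − 62·q² = 1 gives the fundamental solution (x₁, y₁) = (63, 8).
Step 2: Apply the recurrence (x_{n+1}, y_{n+1}) = (x₁x_n + 62y₁y_n, x₁y_n + y₁x_n) repeatedly.
  From (x_1, y_1) = (63, 8): x_2 = 63·63 + 62·8·8 = 7937; y_2 = 63·8 + 8·63 = 1008.
  From (x_2, y_2) = (7937, 1008): x_3 = 63·7937 + 62·8·1008 = 999999; y_3 = 63·1008 + 8·7937 = 127000.
Step 3: Verify x_3² - 62·y_3² = 999998000001 - 999998000000 = 1 (should be 1). ✓

(x_1, y_1) = (63, 8); (x_3, y_3) = (999999, 127000).


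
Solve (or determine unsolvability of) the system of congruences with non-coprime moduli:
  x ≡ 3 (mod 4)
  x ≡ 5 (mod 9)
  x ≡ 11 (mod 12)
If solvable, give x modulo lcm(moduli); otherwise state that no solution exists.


Moduli 4, 9, 12 are not pairwise coprime, so CRT works modulo lcm(m_i) when all pairwise compatibility conditions hold.
Pairwise compatibility: gcd(m_i, m_j) must divide a_i - a_j for every pair.
Merge one congruence at a time:
  Start: x ≡ 3 (mod 4).
  Combine with x ≡ 5 (mod 9): gcd(4, 9) = 1; 5 - 3 = 2, which IS divisible by 1, so compatible.
    Write x = 3 + 4·t and substitute into x ≡ 5 (mod 9): 4·t ≡ 5 − 3 = 2 (mod 9).
    The inverse of 4 mod 9 is 7 (since 4·7 = 28 = 3·9 + 1), so t ≡ 7·2 = 14 ≡ 5 (mod 9).
    Then x = 3 + 4·5 = 23, valid modulo lcm(4, 9) = 36: x ≡ 23 (mod 36).
  Combine with x ≡ 11 (mod 12): gcd(36, 12) = 12; 11 - 23 = -12, which IS divisible by 12, so compatible.
    Write x = 23 + 36·t and substitute into x ≡ 11 (mod 12): 36·t ≡ 11 − 23 = -12 (mod 12).
    Divide the congruence (and modulus) by g = 12: 3·t ≡ -1 (mod 1).
    Modulo 1 every t works; take t = 0.
    Then x = 23 + 36·0 = 23, valid modulo lcm(36, 12) = 36: x ≡ 23 (mod 36).
Verify: 23 mod 4 = 3, 23 mod 9 = 5, 23 mod 12 = 11.

x ≡ 23 (mod 36).


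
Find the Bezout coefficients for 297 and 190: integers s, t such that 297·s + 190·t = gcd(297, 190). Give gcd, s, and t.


Euclidean algorithm on (297, 190) — divide until remainder is 0:
  297 = 1 · 190 + 107
  190 = 1 · 107 + 83
  107 = 1 · 83 + 24
  83 = 3 · 24 + 11
  24 = 2 · 11 + 2
  11 = 5 · 2 + 1
  2 = 2 · 1 + 0
gcd(297, 190) = 1.
Track Bezout coefficients alongside the remainders: start with r₀ = 297 = a·1 + b·0 (s = 1, t = 0) and r₁ = 190 = a·0 + b·1 (s = 0, t = 1); each new remainder r_{k+1} = r_{k-1} − q_k·r_k inherits s_{k+1} = s_{k-1} − q_k·s_k, t_{k+1} = t_{k-1} − q_k·t_k, so r_k = a·s_k + b·t_k at every step:
  q = 1: r = 107, s = 1 − 1·0 = 1, t = 0 − 1·1 = -1  (check: 297·1 + 190·(-1) = 107)
  q = 1: r = 83, s = 0 − 1·1 = -1, t = 1 − 1·(-1) = 2  (check: 297·(-1) + 190·2 = 83)
  q = 1: r = 24, s = 1 − 1·(-1) = 2, t = -1 − 1·2 = -3  (check: 297·2 + 190·(-3) = 24)
  q = 3: r = 11, s = -1 − 3·2 = -7, t = 2 − 3·(-3) = 11  (check: 297·(-7) + 190·11 = 11)
  q = 2: r = 2, s = 2 − 2·(-7) = 16, t = -3 − 2·11 = -25  (check: 297·16 + 190·(-25) = 2)
  q = 5: r = 1, s = -7 − 5·16 = -87, t = 11 − 5·(-25) = 136  (check: 297·(-87) + 190·136 = 1)
The row with r = 1 (the gcd) gives the Bezout coefficients s = -87, t = 136.
Result: 297 · (-87) + 190 · (136) = 1.

gcd(297, 190) = 1; s = -87, t = 136 (check: 297·(-87) + 190·136 = 1).


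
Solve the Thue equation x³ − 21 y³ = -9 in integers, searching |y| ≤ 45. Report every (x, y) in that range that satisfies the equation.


The equation is x³ - 21y³ = -9. For fixed y, x³ = 21·y³ − 9, so a solution requires the RHS to be a perfect cube.
Strategy: iterate y from -45 to 45, compute RHS = 21·y³ − 9, and check whether it is a (positive or negative) perfect cube.
Check small values of y:
  y = 0: RHS = -9 is not a perfect cube.
  y = 1: RHS = 12 is not a perfect cube.
  y = -1: RHS = -30 is not a perfect cube.
  y = 2: RHS = 159 is not a perfect cube.
  y = -2: RHS = -177 is not a perfect cube.
  y = 3: RHS = 558 is not a perfect cube.
  y = -3: RHS = -576 is not a perfect cube.
Continuing the search up to |y| = 45 finds no solutions either.
No (x, y) in the scanned range satisfies the equation.

No integer solutions with |y| ≤ 45.


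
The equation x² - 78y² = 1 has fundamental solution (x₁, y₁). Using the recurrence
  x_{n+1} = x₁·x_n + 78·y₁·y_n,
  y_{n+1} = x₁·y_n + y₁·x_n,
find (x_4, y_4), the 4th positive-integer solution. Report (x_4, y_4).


Step 1: Find the fundamental solution (x₁, y₁) of x² - 78y² = 1.
  Expand √78 as a continued fraction. a₀ = ⌊√78⌋ = 8; iterate m_{k+1} = d_k·a_k − m_k, d_{k+1} = (78 − m_{k+1}²)/d_k, a_{k+1} = ⌊(a₀ + m_{k+1})/d_{k+1}⌋ (starting m₀ = 0, d₀ = 1), with convergents p_k = a_k·p_{k-1} + p_{k-2}, q_k = a_k·q_{k-1} + q_{k-2} (p₋₁ = 1, q₋₁ = 0):
  k = 0: a₀ = 8; p₀/q₀ = 8/1; p₀² − 78·q₀² = 64 − 78 = -14.
  k = 1: m = 8, d = 14, a = ⌊(8 + 8)/14⌋ = 1; p/q = (1·8 + 1)/(1·1 + 0) = 9/1; p² − 78·q² = 81 − 78 = 3.
  k = 2: m = 6, d = 3, a = ⌊(8 + 6)/3⌋ = 4; p/q = (4·9 + 8)/(4·1 + 1) = 44/5; p² − 78·q² = 1936 − 1950 = -14.
  k = 3: m = 6, d = 14, a = ⌊(8 + 6)/14⌋ = 1; p/q = (1·44 + 9)/(1·5 + 1) = 53/6; p² − 78·q² = 2809 − 2808 = 1.
  The first convergent with p² − 78·q² = 1 gives the fundamental solution (x₁, y₁) = (53, 6).
Step 2: Apply the recurrence (x_{n+1}, y_{n+1}) = (x₁x_n + 78y₁y_n, x₁y_n + y₁x_n) repeatedly.
  From (x_1, y_1) = (53, 6): x_2 = 53·53 + 78·6·6 = 5617; y_2 = 53·6 + 6·53 = 636.
  From (x_2, y_2) = (5617, 636): x_3 = 53·5617 + 78·6·636 = 595349; y_3 = 53·636 + 6·5617 = 67410.
  From (x_3, y_3) = (595349, 67410): x_4 = 53·595349 + 78·6·67410 = 63101377; y_4 = 53·67410 + 6·595349 = 7144824.
Step 3: Verify x_4² - 78·y_4² = 3981783779296129 - 3981783779296128 = 1 (should be 1). ✓

(x_1, y_1) = (53, 6); (x_4, y_4) = (63101377, 7144824).


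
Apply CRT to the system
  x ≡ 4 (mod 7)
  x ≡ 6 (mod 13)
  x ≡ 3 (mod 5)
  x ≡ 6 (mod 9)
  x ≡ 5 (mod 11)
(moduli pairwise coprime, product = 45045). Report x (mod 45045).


Product of moduli M = 7 · 13 · 5 · 9 · 11 = 45045.
Merge one congruence at a time:
  Start: x ≡ 4 (mod 7).
  Combine with x ≡ 6 (mod 13); new modulus lcm = 91.
    Write x = 4 + 7·t and substitute into x ≡ 6 (mod 13): 7·t ≡ 6 − 4 = 2 (mod 13).
    The inverse of 7 mod 13 is 2 (since 7·2 = 14 = 1·13 + 1), so t ≡ 2·2 = 4 ≡ 4 (mod 13).
    Then x = 4 + 7·4 = 32, valid modulo lcm(7, 13) = 91: x ≡ 32 (mod 91).
  Combine with x ≡ 3 (mod 5); new modulus lcm = 455.
    Write x = 32 + 91·t and substitute into x ≡ 3 (mod 5): 91·t ≡ 3 − 32 = -29 (mod 5).
    Reduce coefficients mod 5: 1·t ≡ 1 (mod 5).
    So t ≡ 1 (mod 5).
    Then x = 32 + 91·1 = 123, valid modulo lcm(91, 5) = 455: x ≡ 123 (mod 455).
  Combine with x ≡ 6 (mod 9); new modulus lcm = 4095.
    Write x = 123 + 455·t and substitute into x ≡ 6 (mod 9): 455·t ≡ 6 − 123 = -117 (mod 9).
    Reduce coefficients mod 9: 5·t ≡ 0 (mod 9).
    The inverse of 5 mod 9 is 2 (since 5·2 = 10 = 1·9 + 1), so t ≡ 2·0 = 0 ≡ 0 (mod 9).
    Then x = 123 + 455·0 = 123, valid modulo lcm(455, 9) = 4095: x ≡ 123 (mod 4095).
  Combine with x ≡ 5 (mod 11); new modulus lcm = 45045.
    Write x = 123 + 4095·t and substitute into x ≡ 5 (mod 11): 4095·t ≡ 5 − 123 = -118 (mod 11).
    Reduce coefficients mod 11: 3·t ≡ 3 (mod 11).
    The inverse of 3 mod 11 is 4 (since 3·4 = 12 = 1·11 + 1), so t ≡ 4·3 = 12 ≡ 1 (mod 11).
    Then x = 123 + 4095·1 = 4218, valid modulo lcm(4095, 11) = 45045: x ≡ 4218 (mod 45045).
Verify against each original: 4218 mod 7 = 4, 4218 mod 13 = 6, 4218 mod 5 = 3, 4218 mod 9 = 6, 4218 mod 11 = 5.

x ≡ 4218 (mod 45045).


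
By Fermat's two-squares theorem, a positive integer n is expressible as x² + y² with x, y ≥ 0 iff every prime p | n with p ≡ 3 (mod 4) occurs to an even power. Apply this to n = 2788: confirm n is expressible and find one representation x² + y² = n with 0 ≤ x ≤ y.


Step 1: Factor n = 2788 = 2^2 · 17 · 41.
Step 2: Check the mod-4 condition on each prime factor: 2 = 2 (special); 17 ≡ 1 (mod 4), exponent 1; 41 ≡ 1 (mod 4), exponent 1.
All primes ≡ 3 (mod 4) appear to even exponent (or don't appear), so by the two-squares theorem n IS expressible as a sum of two squares.
Step 3: Build a representation. Group n = k² · m with k = 2 and m = 17 · 41 = 697 (a product of primes ≡ 1 (mod 4)); a representation of m scales to one of n via (k·x)² + (k·y)² = k²(x² + y²). Each prime p ≡ 1 (mod 4) is itself a sum of two squares; find a² by testing p − a² for a perfect square:
  17: 17 − 1² = 16 = 4² ⇒ 17 = 1² + 4².
  41: 41 − 1² = 40, 41 − 2² = 37, 41 − 3² = 32, 41 − 4² = 25 = 5² ⇒ 41 = 4² + 5².
  Combine using the Brahmagupta–Fibonacci identity (a² + b²)(c² + d²) = (ac − bd)² + (ad + bc)² = (ac + bd)² + (ad − bc)²:
  17 · 41 = 697: from (1² + 4²)(4² + 5²), take (1·4 − 4·5, 1·5 + 4·4) = (4 − 20, 5 + 16) = (-16, 21); dropping signs (only squares matter) gives (16, 21); check 16² + 21² = 256 + 441 = 697 ✓.
  Scale by k = 2: (2·16, 2·21) = (32, 42).
Step 4: Order so x ≤ y and verify: 32² + 42² = 1024 + 1764 = 2788 = n. ✓

n = 2788 = 32² + 42² (one valid representation with x ≤ y).


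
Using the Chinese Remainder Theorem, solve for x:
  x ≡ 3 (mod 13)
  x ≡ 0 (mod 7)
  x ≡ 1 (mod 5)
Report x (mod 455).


Moduli 13, 7, 5 are pairwise coprime; by CRT there is a unique solution modulo M = 13 · 7 · 5 = 455.
Solve pairwise, accumulating the modulus:
  Start with x ≡ 3 (mod 13).
  Combine with x ≡ 0 (mod 7): since gcd(13, 7) = 1, we get a unique residue mod 91.
    Write x = 3 + 13·t and substitute into x ≡ 0 (mod 7): 13·t ≡ 0 − 3 = -3 (mod 7).
    Reduce coefficients mod 7: 6·t ≡ 4 (mod 7).
    The inverse of 6 mod 7 is 6 (since 6·6 = 36 = 5·7 + 1), so t ≡ 6·4 = 24 ≡ 3 (mod 7).
    Then x = 3 + 13·3 = 42, valid modulo lcm(13, 7) = 91: x ≡ 42 (mod 91).
  Combine with x ≡ 1 (mod 5): since gcd(91, 5) = 1, we get a unique residue mod 455.
    Write x = 42 + 91·t and substitute into x ≡ 1 (mod 5): 91·t ≡ 1 − 42 = -41 (mod 5).
    Reduce coefficients mod 5: 1·t ≡ 4 (mod 5).
    So t ≡ 4 (mod 5).
    Then x = 42 + 91·4 = 406, valid modulo lcm(91, 5) = 455: x ≡ 406 (mod 455).
Verify: 406 mod 13 = 3 ✓, 406 mod 7 = 0 ✓, 406 mod 5 = 1 ✓.

x ≡ 406 (mod 455).


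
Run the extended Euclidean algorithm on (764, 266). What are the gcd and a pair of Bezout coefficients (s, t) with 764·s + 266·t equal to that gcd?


Euclidean algorithm on (764, 266) — divide until remainder is 0:
  764 = 2 · 266 + 232
  266 = 1 · 232 + 34
  232 = 6 · 34 + 28
  34 = 1 · 28 + 6
  28 = 4 · 6 + 4
  6 = 1 · 4 + 2
  4 = 2 · 2 + 0
gcd(764, 266) = 2.
Track Bezout coefficients alongside the remainders: start with r₀ = 764 = a·1 + b·0 (s = 1, t = 0) and r₁ = 266 = a·0 + b·1 (s = 0, t = 1); each new remainder r_{k+1} = r_{k-1} − q_k·r_k inherits s_{k+1} = s_{k-1} − q_k·s_k, t_{k+1} = t_{k-1} − q_k·t_k, so r_k = a·s_k + b·t_k at every step:
  q = 2: r = 232, s = 1 − 2·0 = 1, t = 0 − 2·1 = -2  (check: 764·1 + 266·(-2) = 232)
  q = 1: r = 34, s = 0 − 1·1 = -1, t = 1 − 1·(-2) = 3  (check: 764·(-1) + 266·3 = 34)
  q = 6: r = 28, s = 1 − 6·(-1) = 7, t = -2 − 6·3 = -20  (check: 764·7 + 266·(-20) = 28)
  q = 1: r = 6, s = -1 − 1·7 = -8, t = 3 − 1·(-20) = 23  (check: 764·(-8) + 266·23 = 6)
  q = 4: r = 4, s = 7 − 4·(-8) = 39, t = -20 − 4·23 = -112  (check: 764·39 + 266·(-112) = 4)
  q = 1: r = 2, s = -8 − 1·39 = -47, t = 23 − 1·(-112) = 135  (check: 764·(-47) + 266·135 = 2)
The row with r = 2 (the gcd) gives the Bezout coefficients s = -47, t = 135.
Result: 764 · (-47) + 266 · (135) = 2.

gcd(764, 266) = 2; s = -47, t = 135 (check: 764·(-47) + 266·135 = 2).


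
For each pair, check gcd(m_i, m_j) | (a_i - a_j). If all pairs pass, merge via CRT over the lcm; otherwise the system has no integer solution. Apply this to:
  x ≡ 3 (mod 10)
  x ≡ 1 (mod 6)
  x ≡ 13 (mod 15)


Moduli 10, 6, 15 are not pairwise coprime, so CRT works modulo lcm(m_i) when all pairwise compatibility conditions hold.
Pairwise compatibility: gcd(m_i, m_j) must divide a_i - a_j for every pair.
Merge one congruence at a time:
  Start: x ≡ 3 (mod 10).
  Combine with x ≡ 1 (mod 6): gcd(10, 6) = 2; 1 - 3 = -2, which IS divisible by 2, so compatible.
    Write x = 3 + 10·t and substitute into x ≡ 1 (mod 6): 10·t ≡ 1 − 3 = -2 (mod 6).
    Divide the congruence (and modulus) by g = 2: 5·t ≡ -1 (mod 3).
    Reduce coefficients mod 3: 2·t ≡ 2 (mod 3).
    The inverse of 2 mod 3 is 2 (since 2·2 = 4 = 1·3 + 1), so t ≡ 2·2 = 4 ≡ 1 (mod 3).
    Then x = 3 + 10·1 = 13, valid modulo lcm(10, 6) = 30: x ≡ 13 (mod 30).
  Combine with x ≡ 13 (mod 15): gcd(30, 15) = 15; 13 - 13 = 0, which IS divisible by 15, so compatible.
    Write x = 13 + 30·t and substitute into x ≡ 13 (mod 15): 30·t ≡ 13 − 13 = 0 (mod 15).
    Divide the congruence (and modulus) by g = 15: 2·t ≡ 0 (mod 1).
    Modulo 1 every t works; take t = 0.
    Then x = 13 + 30·0 = 13, valid modulo lcm(30, 15) = 30: x ≡ 13 (mod 30).
Verify: 13 mod 10 = 3, 13 mod 6 = 1, 13 mod 15 = 13.

x ≡ 13 (mod 30).


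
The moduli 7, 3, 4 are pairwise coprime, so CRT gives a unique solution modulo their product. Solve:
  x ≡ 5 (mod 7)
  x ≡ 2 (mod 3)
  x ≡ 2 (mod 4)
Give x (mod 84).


Moduli 7, 3, 4 are pairwise coprime; by CRT there is a unique solution modulo M = 7 · 3 · 4 = 84.
Solve pairwise, accumulating the modulus:
  Start with x ≡ 5 (mod 7).
  Combine with x ≡ 2 (mod 3): since gcd(7, 3) = 1, we get a unique residue mod 21.
    Write x = 5 + 7·t and substitute into x ≡ 2 (mod 3): 7·t ≡ 2 − 5 = -3 (mod 3).
    Reduce coefficients mod 3: 1·t ≡ 0 (mod 3).
    So t ≡ 0 (mod 3).
    Then x = 5 + 7·0 = 5, valid modulo lcm(7, 3) = 21: x ≡ 5 (mod 21).
  Combine with x ≡ 2 (mod 4): since gcd(21, 4) = 1, we get a unique residue mod 84.
    Write x = 5 + 21·t and substitute into x ≡ 2 (mod 4): 21·t ≡ 2 − 5 = -3 (mod 4).
    Reduce coefficients mod 4: 1·t ≡ 1 (mod 4).
    So t ≡ 1 (mod 4).
    Then x = 5 + 21·1 = 26, valid modulo lcm(21, 4) = 84: x ≡ 26 (mod 84).
Verify: 26 mod 7 = 5 ✓, 26 mod 3 = 2 ✓, 26 mod 4 = 2 ✓.

x ≡ 26 (mod 84).


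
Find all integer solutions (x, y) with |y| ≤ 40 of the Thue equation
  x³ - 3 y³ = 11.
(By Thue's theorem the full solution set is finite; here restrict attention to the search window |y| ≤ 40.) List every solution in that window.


The equation is x³ - 3y³ = 11. For fixed y, x³ = 3·y³ + 11, so a solution requires the RHS to be a perfect cube.
Strategy: iterate y from -40 to 40, compute RHS = 3·y³ + 11, and check whether it is a (positive or negative) perfect cube.
Check small values of y:
  y = 0: RHS = 11 is not a perfect cube.
  y = 1: RHS = 14 is not a perfect cube.
  y = -1: RHS = 8 = (2)³ ⇒ x = 2 works.
  y = 2: RHS = 35 is not a perfect cube.
  y = -2: RHS = -13 is not a perfect cube.
  y = 3: RHS = 92 is not a perfect cube.
  y = -3: RHS = -70 is not a perfect cube.
Continuing the search up to |y| = 40 finds no further solutions beyond those listed.
Collected solutions: (2, -1).

Solutions (with |y| ≤ 40): (2, -1).


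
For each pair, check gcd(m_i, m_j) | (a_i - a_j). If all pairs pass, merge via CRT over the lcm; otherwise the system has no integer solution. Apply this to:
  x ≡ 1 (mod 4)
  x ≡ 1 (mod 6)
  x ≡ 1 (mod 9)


Moduli 4, 6, 9 are not pairwise coprime, so CRT works modulo lcm(m_i) when all pairwise compatibility conditions hold.
Pairwise compatibility: gcd(m_i, m_j) must divide a_i - a_j for every pair.
Merge one congruence at a time:
  Start: x ≡ 1 (mod 4).
  Combine with x ≡ 1 (mod 6): gcd(4, 6) = 2; 1 - 1 = 0, which IS divisible by 2, so compatible.
    Write x = 1 + 4·t and substitute into x ≡ 1 (mod 6): 4·t ≡ 1 − 1 = 0 (mod 6).
    Divide the congruence (and modulus) by g = 2: 2·t ≡ 0 (mod 3).
    The inverse of 2 mod 3 is 2 (since 2·2 = 4 = 1·3 + 1), so t ≡ 2·0 = 0 ≡ 0 (mod 3).
    Then x = 1 + 4·0 = 1, valid modulo lcm(4, 6) = 12: x ≡ 1 (mod 12).
  Combine with x ≡ 1 (mod 9): gcd(12, 9) = 3; 1 - 1 = 0, which IS divisible by 3, so compatible.
    Write x = 1 + 12·t and substitute into x ≡ 1 (mod 9): 12·t ≡ 1 − 1 = 0 (mod 9).
    Divide the congruence (and modulus) by g = 3: 4·t ≡ 0 (mod 3).
    Reduce coefficients mod 3: 1·t ≡ 0 (mod 3).
    So t ≡ 0 (mod 3).
    Then x = 1 + 12·0 = 1, valid modulo lcm(12, 9) = 36: x ≡ 1 (mod 36).
Verify: 1 mod 4 = 1, 1 mod 6 = 1, 1 mod 9 = 1.

x ≡ 1 (mod 36).


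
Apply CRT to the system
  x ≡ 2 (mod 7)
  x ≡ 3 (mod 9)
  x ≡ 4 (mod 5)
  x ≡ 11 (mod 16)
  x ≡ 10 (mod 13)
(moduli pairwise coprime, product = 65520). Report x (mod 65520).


Product of moduli M = 7 · 9 · 5 · 16 · 13 = 65520.
Merge one congruence at a time:
  Start: x ≡ 2 (mod 7).
  Combine with x ≡ 3 (mod 9); new modulus lcm = 63.
    Write x = 2 + 7·t and substitute into x ≡ 3 (mod 9): 7·t ≡ 3 − 2 = 1 (mod 9).
    The inverse of 7 mod 9 is 4 (since 7·4 = 28 = 3·9 + 1), so t ≡ 4·1 = 4 ≡ 4 (mod 9).
    Then x = 2 + 7·4 = 30, valid modulo lcm(7, 9) = 63: x ≡ 30 (mod 63).
  Combine with x ≡ 4 (mod 5); new modulus lcm = 315.
    Write x = 30 + 63·t and substitute into x ≡ 4 (mod 5): 63·t ≡ 4 − 30 = -26 (mod 5).
    Reduce coefficients mod 5: 3·t ≡ 4 (mod 5).
    The inverse of 3 mod 5 is 2 (since 3·2 = 6 = 1·5 + 1), so t ≡ 2·4 = 8 ≡ 3 (mod 5).
    Then x = 30 + 63·3 = 219, valid modulo lcm(63, 5) = 315: x ≡ 219 (mod 315).
  Combine with x ≡ 11 (mod 16); new modulus lcm = 5040.
    Write x = 219 + 315·t and substitute into x ≡ 11 (mod 16): 315·t ≡ 11 − 219 = -208 (mod 16).
    Reduce coefficients mod 16: 11·t ≡ 0 (mod 16).
    The inverse of 11 mod 16 is 3 (since 11·3 = 33 = 2·16 + 1), so t ≡ 3·0 = 0 ≡ 0 (mod 16).
    Then x = 219 + 315·0 = 219, valid modulo lcm(315, 16) = 5040: x ≡ 219 (mod 5040).
  Combine with x ≡ 10 (mod 13); new modulus lcm = 65520.
    Write x = 219 + 5040·t and substitute into x ≡ 10 (mod 13): 5040·t ≡ 10 − 219 = -209 (mod 13).
    Reduce coefficients mod 13: 9·t ≡ 12 (mod 13).
    The inverse of 9 mod 13 is 3 (since 9·3 = 27 = 2·13 + 1), so t ≡ 3·12 = 36 ≡ 10 (mod 13).
    Then x = 219 + 5040·10 = 50619, valid modulo lcm(5040, 13) = 65520: x ≡ 50619 (mod 65520).
Verify against each original: 50619 mod 7 = 2, 50619 mod 9 = 3, 50619 mod 5 = 4, 50619 mod 16 = 11, 50619 mod 13 = 10.

x ≡ 50619 (mod 65520).


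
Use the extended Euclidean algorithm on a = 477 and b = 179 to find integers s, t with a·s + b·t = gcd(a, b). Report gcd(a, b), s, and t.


Euclidean algorithm on (477, 179) — divide until remainder is 0:
  477 = 2 · 179 + 119
  179 = 1 · 119 + 60
  119 = 1 · 60 + 59
  60 = 1 · 59 + 1
  59 = 59 · 1 + 0
gcd(477, 179) = 1.
Track Bezout coefficients alongside the remainders: start with r₀ = 477 = a·1 + b·0 (s = 1, t = 0) and r₁ = 179 = a·0 + b·1 (s = 0, t = 1); each new remainder r_{k+1} = r_{k-1} − q_k·r_k inherits s_{k+1} = s_{k-1} − q_k·s_k, t_{k+1} = t_{k-1} − q_k·t_k, so r_k = a·s_k + b·t_k at every step:
  q = 2: r = 119, s = 1 − 2·0 = 1, t = 0 − 2·1 = -2  (check: 477·1 + 179·(-2) = 119)
  q = 1: r = 60, s = 0 − 1·1 = -1, t = 1 − 1·(-2) = 3  (check: 477·(-1) + 179·3 = 60)
  q = 1: r = 59, s = 1 − 1·(-1) = 2, t = -2 − 1·3 = -5  (check: 477·2 + 179·(-5) = 59)
  q = 1: r = 1, s = -1 − 1·2 = -3, t = 3 − 1·(-5) = 8  (check: 477·(-3) + 179·8 = 1)
The row with r = 1 (the gcd) gives the Bezout coefficients s = -3, t = 8.
Result: 477 · (-3) + 179 · (8) = 1.

gcd(477, 179) = 1; s = -3, t = 8 (check: 477·(-3) + 179·8 = 1).


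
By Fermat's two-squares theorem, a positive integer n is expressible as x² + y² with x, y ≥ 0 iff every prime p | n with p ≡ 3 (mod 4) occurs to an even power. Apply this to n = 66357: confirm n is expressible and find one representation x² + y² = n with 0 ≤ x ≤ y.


Step 1: Factor n = 66357 = 3^2 · 73 · 101.
Step 2: Check the mod-4 condition on each prime factor: 3 ≡ 3 (mod 4), exponent 2 (must be even); 73 ≡ 1 (mod 4), exponent 1; 101 ≡ 1 (mod 4), exponent 1.
All primes ≡ 3 (mod 4) appear to even exponent (or don't appear), so by the two-squares theorem n IS expressible as a sum of two squares.
Step 3: Build a representation. Group n = k² · m with k = 3 and m = 73 · 101 = 7373 (a product of primes ≡ 1 (mod 4)); a representation of m scales to one of n via (k·x)² + (k·y)² = k²(x² + y²). Each prime p ≡ 1 (mod 4) is itself a sum of two squares; find a² by testing p − a² for a perfect square:
  73: 73 − 1² = 72, 73 − 2² = 69, 73 − 3² = 64 = 8² ⇒ 73 = 3² + 8².
  101: 101 − 1² = 100 = 10² ⇒ 101 = 1² + 10².
  Combine using the Brahmagupta–Fibonacci identity (a² + b²)(c² + d²) = (ac − bd)² + (ad + bc)² = (ac + bd)² + (ad − bc)²:
  73 · 101 = 7373: from (3² + 8²)(1² + 10²), take (3·1 − 8·10, 3·10 + 8·1) = (3 − 80, 30 + 8) = (-77, 38); dropping signs (only squares matter) gives (77, 38); check 77² + 38² = 5929 + 1444 = 7373 ✓.
  Scale by k = 3: (3·77, 3·38) = (231, 114).
Step 4: Order so x ≤ y and verify: 114² + 231² = 12996 + 53361 = 66357 = n. ✓

n = 66357 = 114² + 231² (one valid representation with x ≤ y).


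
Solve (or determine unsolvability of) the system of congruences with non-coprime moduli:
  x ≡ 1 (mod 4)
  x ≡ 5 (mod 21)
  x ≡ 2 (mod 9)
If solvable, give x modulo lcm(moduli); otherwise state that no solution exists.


Moduli 4, 21, 9 are not pairwise coprime, so CRT works modulo lcm(m_i) when all pairwise compatibility conditions hold.
Pairwise compatibility: gcd(m_i, m_j) must divide a_i - a_j for every pair.
Merge one congruence at a time:
  Start: x ≡ 1 (mod 4).
  Combine with x ≡ 5 (mod 21): gcd(4, 21) = 1; 5 - 1 = 4, which IS divisible by 1, so compatible.
    Write x = 1 + 4·t and substitute into x ≡ 5 (mod 21): 4·t ≡ 5 − 1 = 4 (mod 21).
    The inverse of 4 mod 21 is 16 (since 4·16 = 64 = 3·21 + 1), so t ≡ 16·4 = 64 ≡ 1 (mod 21).
    Then x = 1 + 4·1 = 5, valid modulo lcm(4, 21) = 84: x ≡ 5 (mod 84).
  Combine with x ≡ 2 (mod 9): gcd(84, 9) = 3; 2 - 5 = -3, which IS divisible by 3, so compatible.
    Write x = 5 + 84·t and substitute into x ≡ 2 (mod 9): 84·t ≡ 2 − 5 = -3 (mod 9).
    Divide the congruence (and modulus) by g = 3: 28·t ≡ -1 (mod 3).
    Reduce coefficients mod 3: 1·t ≡ 2 (mod 3).
    So t ≡ 2 (mod 3).
    Then x = 5 + 84·2 = 173, valid modulo lcm(84, 9) = 252: x ≡ 173 (mod 252).
Verify: 173 mod 4 = 1, 173 mod 21 = 5, 173 mod 9 = 2.

x ≡ 173 (mod 252).


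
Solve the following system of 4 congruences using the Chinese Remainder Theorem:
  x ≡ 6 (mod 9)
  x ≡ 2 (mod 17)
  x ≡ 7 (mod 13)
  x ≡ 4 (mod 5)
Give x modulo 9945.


Product of moduli M = 9 · 17 · 13 · 5 = 9945.
Merge one congruence at a time:
  Start: x ≡ 6 (mod 9).
  Combine with x ≡ 2 (mod 17); new modulus lcm = 153.
    Write x = 6 + 9·t and substitute into x ≡ 2 (mod 17): 9·t ≡ 2 − 6 = -4 (mod 17).
    Reduce coefficients mod 17: 9·t ≡ 13 (mod 17).
    The inverse of 9 mod 17 is 2 (since 9·2 = 18 = 1·17 + 1), so t ≡ 2·13 = 26 ≡ 9 (mod 17).
    Then x = 6 + 9·9 = 87, valid modulo lcm(9, 17) = 153: x ≡ 87 (mod 153).
  Combine with x ≡ 7 (mod 13); new modulus lcm = 1989.
    Write x = 87 + 153·t and substitute into x ≡ 7 (mod 13): 153·t ≡ 7 − 87 = -80 (mod 13).
    Reduce coefficients mod 13: 10·t ≡ 11 (mod 13).
    The inverse of 10 mod 13 is 4 (since 10·4 = 40 = 3·13 + 1), so t ≡ 4·11 = 44 ≡ 5 (mod 13).
    Then x = 87 + 153·5 = 852, valid modulo lcm(153, 13) = 1989: x ≡ 852 (mod 1989).
  Combine with x ≡ 4 (mod 5); new modulus lcm = 9945.
    Write x = 852 + 1989·t and substitute into x ≡ 4 (mod 5): 1989·t ≡ 4 − 852 = -848 (mod 5).
    Reduce coefficients mod 5: 4·t ≡ 2 (mod 5).
    The inverse of 4 mod 5 is 4 (since 4·4 = 16 = 3·5 + 1), so t ≡ 4·2 = 8 ≡ 3 (mod 5).
    Then x = 852 + 1989·3 = 6819, valid modulo lcm(1989, 5) = 9945: x ≡ 6819 (mod 9945).
Verify against each original: 6819 mod 9 = 6, 6819 mod 17 = 2, 6819 mod 13 = 7, 6819 mod 5 = 4.

x ≡ 6819 (mod 9945).


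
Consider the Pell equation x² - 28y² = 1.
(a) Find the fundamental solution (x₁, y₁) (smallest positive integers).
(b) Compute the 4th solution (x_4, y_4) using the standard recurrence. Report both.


Step 1: Find the fundamental solution (x₁, y₁) of x² - 28y² = 1.
  Expand √28 as a continued fraction. a₀ = ⌊√28⌋ = 5; iterate m_{k+1} = d_k·a_k − m_k, d_{k+1} = (28 − m_{k+1}²)/d_k, a_{k+1} = ⌊(a₀ + m_{k+1})/d_{k+1}⌋ (starting m₀ = 0, d₀ = 1), with convergents p_k = a_k·p_{k-1} + p_{k-2}, q_k = a_k·q_{k-1} + q_{k-2} (p₋₁ = 1, q₋₁ = 0):
  k = 0: a₀ = 5; p₀/q₀ = 5/1; p₀² − 28·q₀² = 25 − 28 = -3.
  k = 1: m = 5, d = 3, a = ⌊(5 + 5)/3⌋ = 3; p/q = (3·5 + 1)/(3·1 + 0) = 16/3; p² − 28·q² = 256 − 252 = 4.
  k = 2: m = 4, d = 4, a = ⌊(5 + 4)/4⌋ = 2; p/q = (2·16 + 5)/(2·3 + 1) = 37/7; p² − 28·q² = 1369 − 1372 = -3.
  k = 3: m = 4, d = 3, a = ⌊(5 + 4)/3⌋ = 3; p/q = (3·37 + 16)/(3·7 + 3) = 127/24; p² − 28·q² = 16129 − 16128 = 1.
  The first convergent with p² − 28·q² = 1 gives the fundamental solution (x₁, y₁) = (127, 24).
Step 2: Apply the recurrence (x_{n+1}, y_{n+1}) = (x₁x_n + 28y₁y_n, x₁y_n + y₁x_n) repeatedly.
  From (x_1, y_1) = (127, 24): x_2 = 127·127 + 28·24·24 = 32257; y_2 = 127·24 + 24·127 = 6096.
  From (x_2, y_2) = (32257, 6096): x_3 = 127·32257 + 28·24·6096 = 8193151; y_3 = 127·6096 + 24·32257 = 1548360.
  From (x_3, y_3) = (8193151, 1548360): x_4 = 127·8193151 + 28·24·1548360 = 2081028097; y_4 = 127·1548360 + 24·8193151 = 393277344.
Step 3: Verify x_4² - 28·y_4² = 4330677940503441409 - 4330677940503441408 = 1 (should be 1). ✓

(x_1, y_1) = (127, 24); (x_4, y_4) = (2081028097, 393277344).


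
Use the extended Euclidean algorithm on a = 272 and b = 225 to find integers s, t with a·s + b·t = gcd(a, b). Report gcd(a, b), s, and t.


Euclidean algorithm on (272, 225) — divide until remainder is 0:
  272 = 1 · 225 + 47
  225 = 4 · 47 + 37
  47 = 1 · 37 + 10
  37 = 3 · 10 + 7
  10 = 1 · 7 + 3
  7 = 2 · 3 + 1
  3 = 3 · 1 + 0
gcd(272, 225) = 1.
Track Bezout coefficients alongside the remainders: start with r₀ = 272 = a·1 + b·0 (s = 1, t = 0) and r₁ = 225 = a·0 + b·1 (s = 0, t = 1); each new remainder r_{k+1} = r_{k-1} − q_k·r_k inherits s_{k+1} = s_{k-1} − q_k·s_k, t_{k+1} = t_{k-1} − q_k·t_k, so r_k = a·s_k + b·t_k at every step:
  q = 1: r = 47, s = 1 − 1·0 = 1, t = 0 − 1·1 = -1  (check: 272·1 + 225·(-1) = 47)
  q = 4: r = 37, s = 0 − 4·1 = -4, t = 1 − 4·(-1) = 5  (check: 272·(-4) + 225·5 = 37)
  q = 1: r = 10, s = 1 − 1·(-4) = 5, t = -1 − 1·5 = -6  (check: 272·5 + 225·(-6) = 10)
  q = 3: r = 7, s = -4 − 3·5 = -19, t = 5 − 3·(-6) = 23  (check: 272·(-19) + 225·23 = 7)
  q = 1: r = 3, s = 5 − 1·(-19) = 24, t = -6 − 1·23 = -29  (check: 272·24 + 225·(-29) = 3)
  q = 2: r = 1, s = -19 − 2·24 = -67, t = 23 − 2·(-29) = 81  (check: 272·(-67) + 225·81 = 1)
The row with r = 1 (the gcd) gives the Bezout coefficients s = -67, t = 81.
Result: 272 · (-67) + 225 · (81) = 1.

gcd(272, 225) = 1; s = -67, t = 81 (check: 272·(-67) + 225·81 = 1).


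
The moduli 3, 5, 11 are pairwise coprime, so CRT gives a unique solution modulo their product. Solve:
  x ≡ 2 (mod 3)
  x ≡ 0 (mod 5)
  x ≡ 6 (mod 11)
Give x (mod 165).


Moduli 3, 5, 11 are pairwise coprime; by CRT there is a unique solution modulo M = 3 · 5 · 11 = 165.
Solve pairwise, accumulating the modulus:
  Start with x ≡ 2 (mod 3).
  Combine with x ≡ 0 (mod 5): since gcd(3, 5) = 1, we get a unique residue mod 15.
    Write x = 2 + 3·t and substitute into x ≡ 0 (mod 5): 3·t ≡ 0 − 2 = -2 (mod 5).
    Reduce coefficients mod 5: 3·t ≡ 3 (mod 5).
    The inverse of 3 mod 5 is 2 (since 3·2 = 6 = 1·5 + 1), so t ≡ 2·3 = 6 ≡ 1 (mod 5).
    Then x = 2 + 3·1 = 5, valid modulo lcm(3, 5) = 15: x ≡ 5 (mod 15).
  Combine with x ≡ 6 (mod 11): since gcd(15, 11) = 1, we get a unique residue mod 165.
    Write x = 5 + 15·t and substitute into x ≡ 6 (mod 11): 15·t ≡ 6 − 5 = 1 (mod 11).
    Reduce coefficients mod 11: 4·t ≡ 1 (mod 11).
    The inverse of 4 mod 11 is 3 (since 4·3 = 12 = 1·11 + 1), so t ≡ 3·1 = 3 ≡ 3 (mod 11).
    Then x = 5 + 15·3 = 50, valid modulo lcm(15, 11) = 165: x ≡ 50 (mod 165).
Verify: 50 mod 3 = 2 ✓, 50 mod 5 = 0 ✓, 50 mod 11 = 6 ✓.

x ≡ 50 (mod 165).


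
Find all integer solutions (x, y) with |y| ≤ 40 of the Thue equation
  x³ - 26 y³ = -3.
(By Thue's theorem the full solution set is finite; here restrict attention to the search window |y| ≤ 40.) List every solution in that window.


The equation is x³ - 26y³ = -3. For fixed y, x³ = 26·y³ − 3, so a solution requires the RHS to be a perfect cube.
Strategy: iterate y from -40 to 40, compute RHS = 26·y³ − 3, and check whether it is a (positive or negative) perfect cube.
Check small values of y:
  y = 0: RHS = -3 is not a perfect cube.
  y = 1: RHS = 23 is not a perfect cube.
  y = -1: RHS = -29 is not a perfect cube.
  y = 2: RHS = 205 is not a perfect cube.
  y = -2: RHS = -211 is not a perfect cube.
  y = 3: RHS = 699 is not a perfect cube.
  y = -3: RHS = -705 is not a perfect cube.
Continuing the search up to |y| = 40 finds no solutions either.
No (x, y) in the scanned range satisfies the equation.

No integer solutions with |y| ≤ 40.


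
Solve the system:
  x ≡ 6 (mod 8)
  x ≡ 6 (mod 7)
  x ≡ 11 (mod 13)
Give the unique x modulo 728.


Moduli 8, 7, 13 are pairwise coprime; by CRT there is a unique solution modulo M = 8 · 7 · 13 = 728.
Solve pairwise, accumulating the modulus:
  Start with x ≡ 6 (mod 8).
  Combine with x ≡ 6 (mod 7): since gcd(8, 7) = 1, we get a unique residue mod 56.
    Write x = 6 + 8·t and substitute into x ≡ 6 (mod 7): 8·t ≡ 6 − 6 = 0 (mod 7).
    Reduce coefficients mod 7: 1·t ≡ 0 (mod 7).
    So t ≡ 0 (mod 7).
    Then x = 6 + 8·0 = 6, valid modulo lcm(8, 7) = 56: x ≡ 6 (mod 56).
  Combine with x ≡ 11 (mod 13): since gcd(56, 13) = 1, we get a unique residue mod 728.
    Write x = 6 + 56·t and substitute into x ≡ 11 (mod 13): 56·t ≡ 11 − 6 = 5 (mod 13).
    Reduce coefficients mod 13: 4·t ≡ 5 (mod 13).
    The inverse of 4 mod 13 is 10 (since 4·10 = 40 = 3·13 + 1), so t ≡ 10·5 = 50 ≡ 11 (mod 13).
    Then x = 6 + 56·11 = 622, valid modulo lcm(56, 13) = 728: x ≡ 622 (mod 728).
Verify: 622 mod 8 = 6 ✓, 622 mod 7 = 6 ✓, 622 mod 13 = 11 ✓.

x ≡ 622 (mod 728).


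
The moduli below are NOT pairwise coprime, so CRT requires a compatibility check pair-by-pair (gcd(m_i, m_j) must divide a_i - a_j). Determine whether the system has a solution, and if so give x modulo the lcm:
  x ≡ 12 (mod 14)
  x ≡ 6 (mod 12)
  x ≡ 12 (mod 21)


Moduli 14, 12, 21 are not pairwise coprime, so CRT works modulo lcm(m_i) when all pairwise compatibility conditions hold.
Pairwise compatibility: gcd(m_i, m_j) must divide a_i - a_j for every pair.
Merge one congruence at a time:
  Start: x ≡ 12 (mod 14).
  Combine with x ≡ 6 (mod 12): gcd(14, 12) = 2; 6 - 12 = -6, which IS divisible by 2, so compatible.
    Write x = 12 + 14·t and substitute into x ≡ 6 (mod 12): 14·t ≡ 6 − 12 = -6 (mod 12).
    Divide the congruence (and modulus) by g = 2: 7·t ≡ -3 (mod 6).
    Reduce coefficients mod 6: 1·t ≡ 3 (mod 6).
    So t ≡ 3 (mod 6).
    Then x = 12 + 14·3 = 54, valid modulo lcm(14, 12) = 84: x ≡ 54 (mod 84).
  Combine with x ≡ 12 (mod 21): gcd(84, 21) = 21; 12 - 54 = -42, which IS divisible by 21, so compatible.
    Write x = 54 + 84·t and substitute into x ≡ 12 (mod 21): 84·t ≡ 12 − 54 = -42 (mod 21).
    Divide the congruence (and modulus) by g = 21: 4·t ≡ -2 (mod 1).
    Modulo 1 every t works; take t = 0.
    Then x = 54 + 84·0 = 54, valid modulo lcm(84, 21) = 84: x ≡ 54 (mod 84).
Verify: 54 mod 14 = 12, 54 mod 12 = 6, 54 mod 21 = 12.

x ≡ 54 (mod 84).


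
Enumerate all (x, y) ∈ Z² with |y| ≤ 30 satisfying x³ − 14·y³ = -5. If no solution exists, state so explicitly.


The equation is x³ - 14y³ = -5. For fixed y, x³ = 14·y³ − 5, so a solution requires the RHS to be a perfect cube.
Strategy: iterate y from -30 to 30, compute RHS = 14·y³ − 5, and check whether it is a (positive or negative) perfect cube.
Check small values of y:
  y = 0: RHS = -5 is not a perfect cube.
  y = 1: RHS = 9 is not a perfect cube.
  y = -1: RHS = -19 is not a perfect cube.
  y = 2: RHS = 107 is not a perfect cube.
  y = -2: RHS = -117 is not a perfect cube.
  y = 3: RHS = 373 is not a perfect cube.
  y = -3: RHS = -383 is not a perfect cube.
Continuing the search up to |y| = 30 finds no solutions either.
No (x, y) in the scanned range satisfies the equation.

No integer solutions with |y| ≤ 30.


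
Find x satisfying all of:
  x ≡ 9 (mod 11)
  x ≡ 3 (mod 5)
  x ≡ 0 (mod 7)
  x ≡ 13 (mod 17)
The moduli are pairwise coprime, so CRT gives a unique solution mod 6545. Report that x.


Product of moduli M = 11 · 5 · 7 · 17 = 6545.
Merge one congruence at a time:
  Start: x ≡ 9 (mod 11).
  Combine with x ≡ 3 (mod 5); new modulus lcm = 55.
    Write x = 9 + 11·t and substitute into x ≡ 3 (mod 5): 11·t ≡ 3 − 9 = -6 (mod 5).
    Reduce coefficients mod 5: 1·t ≡ 4 (mod 5).
    So t ≡ 4 (mod 5).
    Then x = 9 + 11·4 = 53, valid modulo lcm(11, 5) = 55: x ≡ 53 (mod 55).
  Combine with x ≡ 0 (mod 7); new modulus lcm = 385.
    Write x = 53 + 55·t and substitute into x ≡ 0 (mod 7): 55·t ≡ 0 − 53 = -53 (mod 7).
    Reduce coefficients mod 7: 6·t ≡ 3 (mod 7).
    The inverse of 6 mod 7 is 6 (since 6·6 = 36 = 5·7 + 1), so t ≡ 6·3 = 18 ≡ 4 (mod 7).
    Then x = 53 + 55·4 = 273, valid modulo lcm(55, 7) = 385: x ≡ 273 (mod 385).
  Combine with x ≡ 13 (mod 17); new modulus lcm = 6545.
    Write x = 273 + 385·t and substitute into x ≡ 13 (mod 17): 385·t ≡ 13 − 273 = -260 (mod 17).
    Reduce coefficients mod 17: 11·t ≡ 12 (mod 17).
    The inverse of 11 mod 17 is 14 (since 11·14 = 154 = 9·17 + 1), so t ≡ 14·12 = 168 ≡ 15 (mod 17).
    Then x = 273 + 385·15 = 6048, valid modulo lcm(385, 17) = 6545: x ≡ 6048 (mod 6545).
Verify against each original: 6048 mod 11 = 9, 6048 mod 5 = 3, 6048 mod 7 = 0, 6048 mod 17 = 13.

x ≡ 6048 (mod 6545).


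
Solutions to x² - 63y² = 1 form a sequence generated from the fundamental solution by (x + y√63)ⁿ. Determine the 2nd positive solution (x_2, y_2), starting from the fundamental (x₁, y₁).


Step 1: Find the fundamental solution (x₁, y₁) of x² - 63y² = 1.
  Expand √63 as a continued fraction. a₀ = ⌊√63⌋ = 7; iterate m_{k+1} = d_k·a_k − m_k, d_{k+1} = (63 − m_{k+1}²)/d_k, a_{k+1} = ⌊(a₀ + m_{k+1})/d_{k+1}⌋ (starting m₀ = 0, d₀ = 1), with convergents p_k = a_k·p_{k-1} + p_{k-2}, q_k = a_k·q_{k-1} + q_{k-2} (p₋₁ = 1, q₋₁ = 0):
  k = 0: a₀ = 7; p₀/q₀ = 7/1; p₀² − 63·q₀² = 49 − 63 = -14.
  k = 1: m = 7, d = 14, a = ⌊(7 + 7)/14⌋ = 1; p/q = (1·7 + 1)/(1·1 + 0) = 8/1; p² − 63·q² = 64 − 63 = 1.
  The first convergent with p² − 63·q² = 1 gives the fundamental solution (x₁, y₁) = (8, 1).
Step 2: Apply the recurrence (x_{n+1}, y_{n+1}) = (x₁x_n + 63y₁y_n, x₁y_n + y₁x_n) repeatedly.
  From (x_1, y_1) = (8, 1): x_2 = 8·8 + 63·1·1 = 127; y_2 = 8·1 + 1·8 = 16.
Step 3: Verify x_2² - 63·y_2² = 16129 - 16128 = 1 (should be 1). ✓

(x_1, y_1) = (8, 1); (x_2, y_2) = (127, 16).
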